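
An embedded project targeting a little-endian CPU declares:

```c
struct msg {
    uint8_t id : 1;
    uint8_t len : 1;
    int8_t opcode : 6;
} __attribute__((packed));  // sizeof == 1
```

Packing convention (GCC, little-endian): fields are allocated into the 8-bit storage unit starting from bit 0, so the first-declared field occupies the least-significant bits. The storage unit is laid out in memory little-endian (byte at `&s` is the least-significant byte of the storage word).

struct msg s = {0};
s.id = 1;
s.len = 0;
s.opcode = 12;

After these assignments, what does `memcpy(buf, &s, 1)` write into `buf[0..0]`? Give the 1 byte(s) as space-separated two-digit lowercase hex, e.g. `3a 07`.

id (1b) val=1 bits=0x1 at bit 0: 0x01
len (1b) val=0 bits=0x0 at bit 1: 0x01
opcode (6b) val=12 bits=0xc at bit 2: 0x31
word = 0x31 → little-endian bytes:
  [0]=0x31

31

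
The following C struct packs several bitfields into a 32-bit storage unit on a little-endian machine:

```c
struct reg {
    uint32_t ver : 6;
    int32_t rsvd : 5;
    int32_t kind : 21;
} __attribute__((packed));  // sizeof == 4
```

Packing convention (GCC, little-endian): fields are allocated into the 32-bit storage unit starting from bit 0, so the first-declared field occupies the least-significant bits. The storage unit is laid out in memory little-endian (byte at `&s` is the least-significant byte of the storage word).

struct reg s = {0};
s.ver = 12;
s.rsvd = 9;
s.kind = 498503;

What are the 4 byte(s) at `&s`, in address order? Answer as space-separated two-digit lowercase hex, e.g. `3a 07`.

4c 3a da 3c

ver:6 = 12 → 0xc << 0 → word 0x0000000c
rsvd:5 = 9 → 0x9 << 6 → word 0x0000024c
kind:21 = 498503 → 0x79b47 << 11 → word 0x3cda3a4c
word = 0x3cda3a4c → little-endian bytes:
  [0]=0x4c  [1]=0x3a  [2]=0xda  [3]=0x3c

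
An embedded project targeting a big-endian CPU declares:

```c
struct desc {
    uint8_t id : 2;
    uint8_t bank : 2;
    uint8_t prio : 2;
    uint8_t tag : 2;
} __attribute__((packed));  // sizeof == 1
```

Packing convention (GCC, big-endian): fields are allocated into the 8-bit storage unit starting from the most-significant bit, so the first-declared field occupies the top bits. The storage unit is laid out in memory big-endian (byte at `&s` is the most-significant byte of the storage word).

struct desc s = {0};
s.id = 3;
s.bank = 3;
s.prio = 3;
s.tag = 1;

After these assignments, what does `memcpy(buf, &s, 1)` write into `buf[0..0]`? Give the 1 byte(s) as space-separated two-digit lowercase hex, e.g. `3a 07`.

id (2b) val=3 bits=0x3 at bit 6: 0xc0
bank (2b) val=3 bits=0x3 at bit 4: 0xf0
prio (2b) val=3 bits=0x3 at bit 2: 0xfc
tag (2b) val=1 bits=0x1 at bit 0: 0xfd
word = 0xfd → big-endian bytes:
  [0]=0xfd

fd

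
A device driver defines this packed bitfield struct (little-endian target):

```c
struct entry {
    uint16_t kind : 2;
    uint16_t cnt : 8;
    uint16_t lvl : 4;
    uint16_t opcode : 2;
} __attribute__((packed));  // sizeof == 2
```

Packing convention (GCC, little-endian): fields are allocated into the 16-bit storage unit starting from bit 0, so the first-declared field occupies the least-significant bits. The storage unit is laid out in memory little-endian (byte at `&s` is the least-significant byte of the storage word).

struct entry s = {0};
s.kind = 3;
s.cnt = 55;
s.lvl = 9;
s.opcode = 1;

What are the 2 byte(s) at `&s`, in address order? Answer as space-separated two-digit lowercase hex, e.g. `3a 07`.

[0+:2] kind=3 & 0x3 = 0x3; word=0x0003
[2+:8] cnt=55 & 0xff = 0x37; word=0x00df
[10+:4] lvl=9 & 0xf = 0x9; word=0x24df
[14+:2] opcode=1 & 0x3 = 0x1; word=0x64df
word = 0x64df → little-endian bytes:
  [0]=0xdf  [1]=0x64

df 64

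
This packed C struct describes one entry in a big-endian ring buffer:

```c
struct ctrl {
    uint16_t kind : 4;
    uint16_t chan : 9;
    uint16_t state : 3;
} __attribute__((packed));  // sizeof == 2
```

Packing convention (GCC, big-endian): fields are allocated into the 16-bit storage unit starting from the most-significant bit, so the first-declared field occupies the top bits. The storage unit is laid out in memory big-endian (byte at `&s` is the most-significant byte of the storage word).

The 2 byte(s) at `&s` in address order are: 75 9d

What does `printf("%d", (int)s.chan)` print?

179

[0]=0x75 [1]=0x9d (big-endian) → word 0x759d
kind [12+:4] = (word>>12) & 0xf = 7
chan [3+:9] = (word>>3) & 0x1ff = 179  ←
state [0+:3] = (word>>0) & 0x7 = 5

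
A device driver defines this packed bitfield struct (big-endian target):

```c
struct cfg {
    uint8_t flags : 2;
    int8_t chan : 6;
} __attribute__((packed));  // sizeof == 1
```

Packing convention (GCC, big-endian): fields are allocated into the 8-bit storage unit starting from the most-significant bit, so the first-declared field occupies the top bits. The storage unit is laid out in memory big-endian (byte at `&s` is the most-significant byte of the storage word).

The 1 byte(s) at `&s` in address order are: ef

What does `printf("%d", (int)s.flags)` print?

3

[0]=0xef (big-endian) → word 0xef
flags [6+:2] = (word>>6) & 0x3 = 3  ←
chan [0+:6] = (word>>0) & 0x3f = 47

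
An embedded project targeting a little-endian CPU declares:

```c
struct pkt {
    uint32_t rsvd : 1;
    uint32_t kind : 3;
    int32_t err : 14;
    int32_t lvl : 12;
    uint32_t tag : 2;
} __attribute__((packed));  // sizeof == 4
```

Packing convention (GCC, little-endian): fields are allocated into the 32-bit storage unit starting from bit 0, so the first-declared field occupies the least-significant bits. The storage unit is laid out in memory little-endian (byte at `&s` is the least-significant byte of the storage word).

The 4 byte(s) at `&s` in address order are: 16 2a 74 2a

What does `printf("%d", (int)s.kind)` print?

[0]=0x16 [1]=0x2a [2]=0x74 [3]=0x2a (little-endian) → word 0x2a742a16
rsvd:1 @ bit 0 → (0x2a742a16>>0)&0x1 = 0x0
kind:3 @ bit 1 → (0x2a742a16>>1)&0x7 = 0x3  ←
err:14 @ bit 4 → (0x2a742a16>>4)&0x3fff = 0x2a1
lvl:12 @ bit 18 → (0x2a742a16>>18)&0xfff = 0xa9d
tag:2 @ bit 30 → (0x2a742a16>>30)&0x3 = 0x0

3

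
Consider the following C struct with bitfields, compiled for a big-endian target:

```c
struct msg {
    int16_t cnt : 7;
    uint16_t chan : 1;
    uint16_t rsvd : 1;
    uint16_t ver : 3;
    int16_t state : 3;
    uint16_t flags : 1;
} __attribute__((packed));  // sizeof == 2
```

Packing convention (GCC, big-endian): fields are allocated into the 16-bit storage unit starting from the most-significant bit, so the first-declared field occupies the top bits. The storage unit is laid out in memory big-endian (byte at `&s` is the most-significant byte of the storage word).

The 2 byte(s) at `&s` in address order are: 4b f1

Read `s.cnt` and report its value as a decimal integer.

37

[0]=0x4b [1]=0xf1 (big-endian) → word 0x4bf1
cnt:7 @ bit 9 → (0x4bf1>>9)&0x7f = 0x25  ←
chan:1 @ bit 8 → (0x4bf1>>8)&0x1 = 0x1
rsvd:1 @ bit 7 → (0x4bf1>>7)&0x1 = 0x1
ver:3 @ bit 4 → (0x4bf1>>4)&0x7 = 0x7
state:3 @ bit 1 → (0x4bf1>>1)&0x7 = 0x0
flags:1 @ bit 0 → (0x4bf1>>0)&0x1 = 0x1
cnt signed 7b, MSB=0: value = 37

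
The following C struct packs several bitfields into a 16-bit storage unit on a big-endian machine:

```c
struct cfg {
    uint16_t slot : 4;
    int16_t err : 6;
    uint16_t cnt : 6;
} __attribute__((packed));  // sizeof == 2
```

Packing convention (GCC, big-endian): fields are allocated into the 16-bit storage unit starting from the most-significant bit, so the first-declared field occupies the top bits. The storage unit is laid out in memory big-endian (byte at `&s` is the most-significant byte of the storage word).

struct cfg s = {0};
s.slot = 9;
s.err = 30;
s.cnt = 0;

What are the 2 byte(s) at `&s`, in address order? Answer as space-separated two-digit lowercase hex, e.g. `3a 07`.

97 80

slot:4 = 9 → 0x9 << 12 → word 0x9000
err:6 = 30 → 0x1e << 6 → word 0x9780
cnt:6 = 0 → 0x0 << 0 → word 0x9780
word = 0x9780 → big-endian bytes:
  [0]=0x97  [1]=0x80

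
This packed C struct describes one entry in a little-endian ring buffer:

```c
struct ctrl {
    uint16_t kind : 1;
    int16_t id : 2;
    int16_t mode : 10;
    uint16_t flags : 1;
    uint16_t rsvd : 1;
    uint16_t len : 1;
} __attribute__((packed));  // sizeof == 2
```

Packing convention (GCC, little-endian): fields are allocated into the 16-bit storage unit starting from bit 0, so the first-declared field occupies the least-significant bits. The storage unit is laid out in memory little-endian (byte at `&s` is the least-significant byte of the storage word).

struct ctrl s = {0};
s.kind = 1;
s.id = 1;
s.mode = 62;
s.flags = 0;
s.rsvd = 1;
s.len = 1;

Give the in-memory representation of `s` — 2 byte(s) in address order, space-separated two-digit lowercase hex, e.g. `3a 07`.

f3 c1

kind:1 = 1 → 0x1 << 0 → word 0x0001
id:2 = 1 → 0x1 << 1 → word 0x0003
mode:10 = 62 → 0x3e << 3 → word 0x01f3
flags:1 = 0 → 0x0 << 13 → word 0x01f3
rsvd:1 = 1 → 0x1 << 14 → word 0x41f3
len:1 = 1 → 0x1 << 15 → word 0xc1f3
word = 0xc1f3 → little-endian bytes:
  [0]=0xf3  [1]=0xc1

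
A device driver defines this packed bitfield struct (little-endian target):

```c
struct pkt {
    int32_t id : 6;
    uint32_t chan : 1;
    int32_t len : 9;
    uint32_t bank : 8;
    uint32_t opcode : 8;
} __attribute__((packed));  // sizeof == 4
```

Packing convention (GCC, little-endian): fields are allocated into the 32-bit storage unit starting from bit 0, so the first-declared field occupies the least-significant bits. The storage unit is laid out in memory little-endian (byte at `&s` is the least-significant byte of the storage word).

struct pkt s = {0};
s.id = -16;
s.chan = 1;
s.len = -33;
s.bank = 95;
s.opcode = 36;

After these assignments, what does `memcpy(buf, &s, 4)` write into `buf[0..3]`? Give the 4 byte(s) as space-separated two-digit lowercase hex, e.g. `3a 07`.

f0 ef 5f 24

id (6b) val=-16 bits=0x30 at bit 0: 0x00000030
chan (1b) val=1 bits=0x1 at bit 6: 0x00000070
len (9b) val=-33 bits=0x1df at bit 7: 0x0000eff0
bank (8b) val=95 bits=0x5f at bit 16: 0x005feff0
opcode (8b) val=36 bits=0x24 at bit 24: 0x245feff0
word = 0x245feff0 → little-endian bytes:
  [0]=0xf0  [1]=0xef  [2]=0x5f  [3]=0x24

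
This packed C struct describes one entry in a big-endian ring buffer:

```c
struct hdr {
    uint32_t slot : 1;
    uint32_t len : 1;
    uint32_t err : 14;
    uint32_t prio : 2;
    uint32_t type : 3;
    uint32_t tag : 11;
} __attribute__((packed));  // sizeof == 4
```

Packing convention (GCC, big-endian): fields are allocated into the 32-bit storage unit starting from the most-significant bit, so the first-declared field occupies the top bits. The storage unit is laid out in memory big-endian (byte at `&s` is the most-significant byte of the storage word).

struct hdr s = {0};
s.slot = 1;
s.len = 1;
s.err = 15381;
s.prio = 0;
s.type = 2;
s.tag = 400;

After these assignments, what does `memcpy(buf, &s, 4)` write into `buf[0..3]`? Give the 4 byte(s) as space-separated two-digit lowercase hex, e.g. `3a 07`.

fc 15 11 90

slot:1 = 1 → 0x1 << 31 → word 0x80000000
len:1 = 1 → 0x1 << 30 → word 0xc0000000
err:14 = 15381 → 0x3c15 << 16 → word 0xfc150000
prio:2 = 0 → 0x0 << 14 → word 0xfc150000
type:3 = 2 → 0x2 << 11 → word 0xfc151000
tag:11 = 400 → 0x190 << 0 → word 0xfc151190
word = 0xfc151190 → big-endian bytes:
  [0]=0xfc  [1]=0x15  [2]=0x11  [3]=0x90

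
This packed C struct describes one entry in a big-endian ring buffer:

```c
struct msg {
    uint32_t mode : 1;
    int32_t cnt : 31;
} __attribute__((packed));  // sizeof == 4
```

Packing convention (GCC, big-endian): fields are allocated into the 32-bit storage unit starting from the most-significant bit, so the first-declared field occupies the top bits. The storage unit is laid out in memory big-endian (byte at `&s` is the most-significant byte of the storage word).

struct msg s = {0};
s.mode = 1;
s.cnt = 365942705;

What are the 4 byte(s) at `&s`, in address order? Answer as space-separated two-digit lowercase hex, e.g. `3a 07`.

95 cf d7 b1

[31+:1] mode=1 & 0x1 = 0x1; word=0x80000000
[0+:31] cnt=365942705 & 0x7fffffff = 0x15cfd7b1; word=0x95cfd7b1
word = 0x95cfd7b1 → big-endian bytes:
  [0]=0x95  [1]=0xcf  [2]=0xd7  [3]=0xb1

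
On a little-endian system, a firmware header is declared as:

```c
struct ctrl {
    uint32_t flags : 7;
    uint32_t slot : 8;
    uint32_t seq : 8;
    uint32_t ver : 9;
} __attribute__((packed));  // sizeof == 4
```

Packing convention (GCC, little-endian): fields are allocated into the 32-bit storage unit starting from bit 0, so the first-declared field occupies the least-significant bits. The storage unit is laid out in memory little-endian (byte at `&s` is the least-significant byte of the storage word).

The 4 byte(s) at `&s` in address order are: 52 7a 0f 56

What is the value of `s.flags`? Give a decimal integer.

[0]=0x52 [1]=0x7a [2]=0x0f [3]=0x56 (little-endian) → word 0x560f7a52
flags:7 @ bit 0 → (0x560f7a52>>0)&0x7f = 0x52  ←
slot:8 @ bit 7 → (0x560f7a52>>7)&0xff = 0xf4
seq:8 @ bit 15 → (0x560f7a52>>15)&0xff = 0x1e
ver:9 @ bit 23 → (0x560f7a52>>23)&0x1ff = 0xac

82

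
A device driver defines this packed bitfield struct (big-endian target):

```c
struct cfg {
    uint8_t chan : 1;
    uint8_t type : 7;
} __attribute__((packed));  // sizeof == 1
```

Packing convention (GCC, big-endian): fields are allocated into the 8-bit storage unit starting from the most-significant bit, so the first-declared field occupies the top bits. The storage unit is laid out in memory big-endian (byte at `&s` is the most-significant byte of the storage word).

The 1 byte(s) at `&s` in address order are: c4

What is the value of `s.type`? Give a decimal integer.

68

[0]=0xc4 (big-endian) → word 0xc4
chan [7+:1] = (word>>7) & 0x1 = 1
type [0+:7] = (word>>0) & 0x7f = 68  ←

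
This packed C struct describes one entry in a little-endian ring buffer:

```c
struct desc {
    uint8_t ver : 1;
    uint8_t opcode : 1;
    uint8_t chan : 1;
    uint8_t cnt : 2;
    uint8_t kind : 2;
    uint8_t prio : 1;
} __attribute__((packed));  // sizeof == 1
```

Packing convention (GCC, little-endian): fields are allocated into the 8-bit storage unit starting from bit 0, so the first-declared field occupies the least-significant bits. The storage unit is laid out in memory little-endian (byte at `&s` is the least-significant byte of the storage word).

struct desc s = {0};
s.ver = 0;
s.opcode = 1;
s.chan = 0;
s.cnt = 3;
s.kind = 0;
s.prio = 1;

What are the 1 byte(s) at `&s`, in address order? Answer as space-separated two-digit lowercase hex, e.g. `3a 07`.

ver (1b) val=0 bits=0x0 at bit 0: 0x00
opcode (1b) val=1 bits=0x1 at bit 1: 0x02
chan (1b) val=0 bits=0x0 at bit 2: 0x02
cnt (2b) val=3 bits=0x3 at bit 3: 0x1a
kind (2b) val=0 bits=0x0 at bit 5: 0x1a
prio (1b) val=1 bits=0x1 at bit 7: 0x9a
word = 0x9a → little-endian bytes:
  [0]=0x9a

9a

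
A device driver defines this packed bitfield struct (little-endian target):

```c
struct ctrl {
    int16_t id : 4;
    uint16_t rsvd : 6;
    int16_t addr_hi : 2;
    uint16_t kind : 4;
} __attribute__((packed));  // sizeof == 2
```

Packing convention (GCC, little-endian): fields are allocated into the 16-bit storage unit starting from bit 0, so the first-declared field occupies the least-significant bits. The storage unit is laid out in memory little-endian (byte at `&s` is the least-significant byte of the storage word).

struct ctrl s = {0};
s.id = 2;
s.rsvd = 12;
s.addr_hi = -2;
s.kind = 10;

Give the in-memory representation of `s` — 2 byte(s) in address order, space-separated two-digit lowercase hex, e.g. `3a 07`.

[0+:4] id=2 & 0xf = 0x2; word=0x0002
[4+:6] rsvd=12 & 0x3f = 0xc; word=0x00c2
[10+:2] addr_hi=-2 & 0x3 = 0x2; word=0x08c2
[12+:4] kind=10 & 0xf = 0xa; word=0xa8c2
word = 0xa8c2 → little-endian bytes:
  [0]=0xc2  [1]=0xa8

c2 a8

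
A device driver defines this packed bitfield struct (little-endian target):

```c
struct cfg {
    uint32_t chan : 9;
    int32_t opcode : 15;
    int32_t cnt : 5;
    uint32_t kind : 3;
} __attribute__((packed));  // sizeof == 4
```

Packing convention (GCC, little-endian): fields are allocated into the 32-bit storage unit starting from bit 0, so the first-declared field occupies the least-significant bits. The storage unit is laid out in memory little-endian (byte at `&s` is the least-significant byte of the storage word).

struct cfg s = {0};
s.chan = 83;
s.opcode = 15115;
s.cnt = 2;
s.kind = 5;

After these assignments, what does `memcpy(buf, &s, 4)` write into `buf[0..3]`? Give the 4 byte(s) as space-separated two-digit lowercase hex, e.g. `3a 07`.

53 16 76 a2

chan (9b) val=83 bits=0x53 at bit 0: 0x00000053
opcode (15b) val=15115 bits=0x3b0b at bit 9: 0x00761653
cnt (5b) val=2 bits=0x2 at bit 24: 0x02761653
kind (3b) val=5 bits=0x5 at bit 29: 0xa2761653
word = 0xa2761653 → little-endian bytes:
  [0]=0x53  [1]=0x16  [2]=0x76  [3]=0xa2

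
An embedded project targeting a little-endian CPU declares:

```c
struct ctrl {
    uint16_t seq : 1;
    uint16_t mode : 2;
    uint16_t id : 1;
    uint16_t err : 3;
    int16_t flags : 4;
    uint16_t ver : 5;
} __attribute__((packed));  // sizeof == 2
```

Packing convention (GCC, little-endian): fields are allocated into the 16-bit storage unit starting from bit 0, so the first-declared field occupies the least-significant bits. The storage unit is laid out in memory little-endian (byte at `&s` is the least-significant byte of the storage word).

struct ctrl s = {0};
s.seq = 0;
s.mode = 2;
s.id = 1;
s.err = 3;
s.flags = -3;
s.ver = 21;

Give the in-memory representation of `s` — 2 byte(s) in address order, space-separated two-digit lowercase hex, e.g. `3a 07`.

seq:1 = 0 → 0x0 << 0 → word 0x0000
mode:2 = 2 → 0x2 << 1 → word 0x0004
id:1 = 1 → 0x1 << 3 → word 0x000c
err:3 = 3 → 0x3 << 4 → word 0x003c
flags:4 = -3 → 0xd << 7 → word 0x06bc
ver:5 = 21 → 0x15 << 11 → word 0xaebc
word = 0xaebc → little-endian bytes:
  [0]=0xbc  [1]=0xae

bc ae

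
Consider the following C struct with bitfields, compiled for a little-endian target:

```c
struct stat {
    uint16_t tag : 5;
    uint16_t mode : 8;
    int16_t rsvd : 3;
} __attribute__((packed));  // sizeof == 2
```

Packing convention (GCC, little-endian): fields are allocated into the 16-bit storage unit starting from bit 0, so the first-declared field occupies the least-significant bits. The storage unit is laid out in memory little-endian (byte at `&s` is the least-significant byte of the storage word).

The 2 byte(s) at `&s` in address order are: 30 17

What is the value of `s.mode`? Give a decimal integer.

185

[0]=0x30 [1]=0x17 (little-endian) → word 0x1730
tag [0+:5] = (word>>0) & 0x1f = 16
mode [5+:8] = (word>>5) & 0xff = 185  ←
rsvd [13+:3] = (word>>13) & 0x7 = 0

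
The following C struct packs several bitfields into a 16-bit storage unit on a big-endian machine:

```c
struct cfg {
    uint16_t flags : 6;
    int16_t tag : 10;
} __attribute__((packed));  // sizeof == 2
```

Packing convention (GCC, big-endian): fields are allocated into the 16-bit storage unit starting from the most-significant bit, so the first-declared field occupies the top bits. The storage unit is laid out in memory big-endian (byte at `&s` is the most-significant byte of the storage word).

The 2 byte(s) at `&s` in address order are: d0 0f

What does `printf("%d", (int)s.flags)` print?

[0]=0xd0 [1]=0x0f (big-endian) → word 0xd00f
flags:6 @ bit 10 → (0xd00f>>10)&0x3f = 0x34  ←
tag:10 @ bit 0 → (0xd00f>>0)&0x3ff = 0xf

52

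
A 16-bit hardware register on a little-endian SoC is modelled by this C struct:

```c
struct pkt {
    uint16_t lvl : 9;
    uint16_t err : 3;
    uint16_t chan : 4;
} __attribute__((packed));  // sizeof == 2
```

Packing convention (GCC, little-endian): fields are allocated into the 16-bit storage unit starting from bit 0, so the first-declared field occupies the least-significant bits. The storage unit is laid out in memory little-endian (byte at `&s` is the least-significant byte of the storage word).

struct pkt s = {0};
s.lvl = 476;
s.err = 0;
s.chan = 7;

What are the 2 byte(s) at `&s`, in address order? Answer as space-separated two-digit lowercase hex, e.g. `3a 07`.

[0+:9] lvl=476 & 0x1ff = 0x1dc; word=0x01dc
[9+:3] err=0 & 0x7 = 0x0; word=0x01dc
[12+:4] chan=7 & 0xf = 0x7; word=0x71dc
word = 0x71dc → little-endian bytes:
  [0]=0xdc  [1]=0x71

dc 71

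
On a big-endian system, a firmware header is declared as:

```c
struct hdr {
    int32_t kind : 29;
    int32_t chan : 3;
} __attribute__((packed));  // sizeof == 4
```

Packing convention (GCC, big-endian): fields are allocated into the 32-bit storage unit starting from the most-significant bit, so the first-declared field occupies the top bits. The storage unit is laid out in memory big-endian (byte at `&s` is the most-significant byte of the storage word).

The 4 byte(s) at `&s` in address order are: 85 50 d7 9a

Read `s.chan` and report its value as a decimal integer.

2

[0]=0x85 [1]=0x50 [2]=0xd7 [3]=0x9a (big-endian) → word 0x8550d79a
kind:29 @ bit 3 → (0x8550d79a>>3)&0x1fffffff = 0x10aa1af3
chan:3 @ bit 0 → (0x8550d79a>>0)&0x7 = 0x2  ←
chan signed 3b, MSB=0: value = 2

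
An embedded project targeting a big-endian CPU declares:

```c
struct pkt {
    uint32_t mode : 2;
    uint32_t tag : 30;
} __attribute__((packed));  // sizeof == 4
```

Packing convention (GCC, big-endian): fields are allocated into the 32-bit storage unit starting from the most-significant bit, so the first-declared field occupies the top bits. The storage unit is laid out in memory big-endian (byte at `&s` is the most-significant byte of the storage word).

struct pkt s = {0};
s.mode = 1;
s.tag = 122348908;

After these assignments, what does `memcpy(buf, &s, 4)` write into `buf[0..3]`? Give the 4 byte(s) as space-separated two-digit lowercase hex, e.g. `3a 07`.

mode:2 = 1 → 0x1 << 30 → word 0x40000000
tag:30 = 122348908 → 0x74ae56c << 0 → word 0x474ae56c
word = 0x474ae56c → big-endian bytes:
  [0]=0x47  [1]=0x4a  [2]=0xe5  [3]=0x6c

47 4a e5 6c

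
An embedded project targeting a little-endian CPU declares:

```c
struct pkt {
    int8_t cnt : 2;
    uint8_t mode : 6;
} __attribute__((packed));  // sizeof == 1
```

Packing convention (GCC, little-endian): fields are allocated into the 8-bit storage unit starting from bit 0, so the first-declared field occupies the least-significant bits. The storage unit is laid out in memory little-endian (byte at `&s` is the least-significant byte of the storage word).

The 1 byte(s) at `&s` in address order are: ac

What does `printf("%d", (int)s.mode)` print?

[0]=0xac (little-endian) → word 0xac
cnt:2 @ bit 0 → (0xac>>0)&0x3 = 0x0
mode:6 @ bit 2 → (0xac>>2)&0x3f = 0x2b  ←

43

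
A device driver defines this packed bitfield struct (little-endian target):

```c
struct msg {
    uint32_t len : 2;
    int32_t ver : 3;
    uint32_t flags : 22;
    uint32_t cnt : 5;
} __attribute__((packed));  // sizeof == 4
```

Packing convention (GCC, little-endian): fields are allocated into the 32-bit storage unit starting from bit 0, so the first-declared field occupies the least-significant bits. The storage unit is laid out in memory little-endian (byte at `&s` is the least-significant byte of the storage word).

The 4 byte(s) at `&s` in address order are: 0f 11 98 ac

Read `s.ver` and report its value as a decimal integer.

3

[0]=0x0f [1]=0x11 [2]=0x98 [3]=0xac (little-endian) → word 0xac98110f
len:2 @ bit 0 → (0xac98110f>>0)&0x3 = 0x3
ver:3 @ bit 2 → (0xac98110f>>2)&0x7 = 0x3  ←
flags:22 @ bit 5 → (0xac98110f>>5)&0x3fffff = 0x24c088
cnt:5 @ bit 27 → (0xac98110f>>27)&0x1f = 0x15
ver signed 3b, MSB=0: value = 3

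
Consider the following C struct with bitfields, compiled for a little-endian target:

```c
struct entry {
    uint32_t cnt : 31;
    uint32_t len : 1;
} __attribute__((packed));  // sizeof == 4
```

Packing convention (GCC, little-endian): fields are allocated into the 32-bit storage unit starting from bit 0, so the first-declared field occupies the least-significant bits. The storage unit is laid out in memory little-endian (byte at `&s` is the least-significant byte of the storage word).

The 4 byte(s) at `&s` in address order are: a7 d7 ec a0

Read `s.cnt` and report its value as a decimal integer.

[0]=0xa7 [1]=0xd7 [2]=0xec [3]=0xa0 (little-endian) → word 0xa0ecd7a7
cnt:31 @ bit 0 → (0xa0ecd7a7>>0)&0x7fffffff = 0x20ecd7a7  ←
len:1 @ bit 31 → (0xa0ecd7a7>>31)&0x1 = 0x1

552392615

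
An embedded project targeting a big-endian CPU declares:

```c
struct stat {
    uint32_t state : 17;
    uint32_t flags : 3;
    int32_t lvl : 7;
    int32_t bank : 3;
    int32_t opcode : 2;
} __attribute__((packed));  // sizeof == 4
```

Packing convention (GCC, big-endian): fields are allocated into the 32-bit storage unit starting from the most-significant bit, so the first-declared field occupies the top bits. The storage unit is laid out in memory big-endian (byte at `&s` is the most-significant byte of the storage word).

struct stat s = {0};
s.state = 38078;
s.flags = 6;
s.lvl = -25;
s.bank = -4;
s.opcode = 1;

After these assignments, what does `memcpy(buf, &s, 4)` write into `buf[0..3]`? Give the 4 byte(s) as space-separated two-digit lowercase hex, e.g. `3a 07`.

4a 5f 6c f1

state (17b) val=38078 bits=0x94be at bit 15: 0x4a5f0000
flags (3b) val=6 bits=0x6 at bit 12: 0x4a5f6000
lvl (7b) val=-25 bits=0x67 at bit 5: 0x4a5f6ce0
bank (3b) val=-4 bits=0x4 at bit 2: 0x4a5f6cf0
opcode (2b) val=1 bits=0x1 at bit 0: 0x4a5f6cf1
word = 0x4a5f6cf1 → big-endian bytes:
  [0]=0x4a  [1]=0x5f  [2]=0x6c  [3]=0xf1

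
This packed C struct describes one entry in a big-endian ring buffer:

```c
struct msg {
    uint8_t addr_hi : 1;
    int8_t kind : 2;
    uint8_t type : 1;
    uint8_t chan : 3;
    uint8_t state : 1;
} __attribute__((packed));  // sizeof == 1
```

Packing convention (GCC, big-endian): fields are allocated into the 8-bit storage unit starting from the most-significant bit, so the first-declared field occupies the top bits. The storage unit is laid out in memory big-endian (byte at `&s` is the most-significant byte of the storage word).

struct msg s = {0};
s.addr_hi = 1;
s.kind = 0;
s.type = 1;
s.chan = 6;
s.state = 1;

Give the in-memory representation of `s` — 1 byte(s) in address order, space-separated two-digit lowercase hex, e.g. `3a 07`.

addr_hi:1 = 1 → 0x1 << 7 → word 0x80
kind:2 = 0 → 0x0 << 5 → word 0x80
type:1 = 1 → 0x1 << 4 → word 0x90
chan:3 = 6 → 0x6 << 1 → word 0x9c
state:1 = 1 → 0x1 << 0 → word 0x9d
word = 0x9d → big-endian bytes:
  [0]=0x9d

9d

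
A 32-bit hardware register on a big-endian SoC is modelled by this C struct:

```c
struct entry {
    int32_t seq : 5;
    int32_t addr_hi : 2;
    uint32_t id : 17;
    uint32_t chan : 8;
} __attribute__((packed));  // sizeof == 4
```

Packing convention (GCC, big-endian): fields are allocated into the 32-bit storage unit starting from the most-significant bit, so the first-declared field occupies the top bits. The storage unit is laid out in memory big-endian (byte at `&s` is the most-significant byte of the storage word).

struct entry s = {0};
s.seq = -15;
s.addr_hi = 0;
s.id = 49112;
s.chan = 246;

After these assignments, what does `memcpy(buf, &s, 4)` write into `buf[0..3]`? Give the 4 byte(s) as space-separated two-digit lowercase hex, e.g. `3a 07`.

[27+:5] seq=-15 & 0x1f = 0x11; word=0x88000000
[25+:2] addr_hi=0 & 0x3 = 0x0; word=0x88000000
[8+:17] id=49112 & 0x1ffff = 0xbfd8; word=0x88bfd800
[0+:8] chan=246 & 0xff = 0xf6; word=0x88bfd8f6
word = 0x88bfd8f6 → big-endian bytes:
  [0]=0x88  [1]=0xbf  [2]=0xd8  [3]=0xf6

88 bf d8 f6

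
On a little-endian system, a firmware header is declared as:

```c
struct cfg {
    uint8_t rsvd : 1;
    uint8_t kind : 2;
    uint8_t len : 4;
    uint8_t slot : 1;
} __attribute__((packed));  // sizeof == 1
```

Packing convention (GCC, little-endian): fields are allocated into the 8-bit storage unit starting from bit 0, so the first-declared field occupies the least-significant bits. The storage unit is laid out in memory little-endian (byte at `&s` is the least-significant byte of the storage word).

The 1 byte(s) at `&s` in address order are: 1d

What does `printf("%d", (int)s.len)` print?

[0]=0x1d (little-endian) → word 0x1d
rsvd:1 @ bit 0 → (0x1d>>0)&0x1 = 0x1
kind:2 @ bit 1 → (0x1d>>1)&0x3 = 0x2
len:4 @ bit 3 → (0x1d>>3)&0xf = 0x3  ←
slot:1 @ bit 7 → (0x1d>>7)&0x1 = 0x0

3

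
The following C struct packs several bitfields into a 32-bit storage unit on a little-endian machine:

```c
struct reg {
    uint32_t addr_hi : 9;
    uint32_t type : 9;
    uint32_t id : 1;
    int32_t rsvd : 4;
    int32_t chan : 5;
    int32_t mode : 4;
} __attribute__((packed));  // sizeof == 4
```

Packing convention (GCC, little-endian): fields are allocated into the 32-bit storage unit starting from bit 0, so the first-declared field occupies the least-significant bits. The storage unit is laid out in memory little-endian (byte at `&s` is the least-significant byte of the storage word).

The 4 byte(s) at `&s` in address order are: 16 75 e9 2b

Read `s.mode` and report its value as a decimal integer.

2

[0]=0x16 [1]=0x75 [2]=0xe9 [3]=0x2b (little-endian) → word 0x2be97516
addr_hi [0+:9] = (word>>0) & 0x1ff = 278
type [9+:9] = (word>>9) & 0x1ff = 186
id [18+:1] = (word>>18) & 0x1 = 0
rsvd [19+:4] = (word>>19) & 0xf = 13
chan [23+:5] = (word>>23) & 0x1f = 23
mode [28+:4] = (word>>28) & 0xf = 2  ←
mode signed 4b, MSB=0: value = 2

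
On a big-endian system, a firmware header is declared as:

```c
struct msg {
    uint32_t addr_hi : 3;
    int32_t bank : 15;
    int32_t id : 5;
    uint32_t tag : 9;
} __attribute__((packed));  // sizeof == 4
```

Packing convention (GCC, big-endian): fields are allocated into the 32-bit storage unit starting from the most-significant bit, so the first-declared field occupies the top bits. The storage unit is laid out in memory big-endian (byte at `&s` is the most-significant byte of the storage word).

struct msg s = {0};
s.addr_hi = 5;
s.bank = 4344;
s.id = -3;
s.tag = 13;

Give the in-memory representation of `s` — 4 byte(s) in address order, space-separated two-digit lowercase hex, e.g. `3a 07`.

a4 3e 3a 0d

addr_hi (3b) val=5 bits=0x5 at bit 29: 0xa0000000
bank (15b) val=4344 bits=0x10f8 at bit 14: 0xa43e0000
id (5b) val=-3 bits=0x1d at bit 9: 0xa43e3a00
tag (9b) val=13 bits=0xd at bit 0: 0xa43e3a0d
word = 0xa43e3a0d → big-endian bytes:
  [0]=0xa4  [1]=0x3e  [2]=0x3a  [3]=0x0d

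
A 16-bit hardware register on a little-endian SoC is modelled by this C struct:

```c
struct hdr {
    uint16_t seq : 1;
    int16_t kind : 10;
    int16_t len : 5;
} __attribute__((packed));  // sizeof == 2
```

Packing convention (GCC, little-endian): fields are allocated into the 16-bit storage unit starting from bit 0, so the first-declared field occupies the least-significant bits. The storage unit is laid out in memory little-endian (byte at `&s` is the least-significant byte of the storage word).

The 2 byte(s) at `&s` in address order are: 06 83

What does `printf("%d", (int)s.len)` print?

[0]=0x06 [1]=0x83 (little-endian) → word 0x8306
seq [0+:1] = (word>>0) & 0x1 = 0
kind [1+:10] = (word>>1) & 0x3ff = 387
len [11+:5] = (word>>11) & 0x1f = 16  ←
len signed 5b, MSB=1: 16 - 32 = -16

-16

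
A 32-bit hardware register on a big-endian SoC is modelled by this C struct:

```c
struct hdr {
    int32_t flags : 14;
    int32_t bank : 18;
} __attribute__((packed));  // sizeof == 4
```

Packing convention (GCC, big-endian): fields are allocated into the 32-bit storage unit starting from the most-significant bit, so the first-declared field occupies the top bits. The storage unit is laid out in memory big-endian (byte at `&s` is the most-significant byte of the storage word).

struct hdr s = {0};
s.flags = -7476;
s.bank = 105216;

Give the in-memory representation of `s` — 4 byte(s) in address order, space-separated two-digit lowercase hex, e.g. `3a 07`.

[18+:14] flags=-7476 & 0x3fff = 0x22cc; word=0x8b300000
[0+:18] bank=105216 & 0x3ffff = 0x19b00; word=0x8b319b00
word = 0x8b319b00 → big-endian bytes:
  [0]=0x8b  [1]=0x31  [2]=0x9b  [3]=0x00

8b 31 9b 00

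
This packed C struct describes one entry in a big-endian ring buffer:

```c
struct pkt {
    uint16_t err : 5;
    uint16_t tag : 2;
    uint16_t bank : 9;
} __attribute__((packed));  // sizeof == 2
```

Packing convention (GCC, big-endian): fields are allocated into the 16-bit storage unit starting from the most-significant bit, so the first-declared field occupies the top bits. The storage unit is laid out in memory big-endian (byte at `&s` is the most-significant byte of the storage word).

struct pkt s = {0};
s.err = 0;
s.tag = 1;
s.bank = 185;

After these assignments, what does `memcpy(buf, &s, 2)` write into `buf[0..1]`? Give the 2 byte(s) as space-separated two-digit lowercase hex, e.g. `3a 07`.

02 b9

err:5 = 0 → 0x0 << 11 → word 0x0000
tag:2 = 1 → 0x1 << 9 → word 0x0200
bank:9 = 185 → 0xb9 << 0 → word 0x02b9
word = 0x02b9 → big-endian bytes:
  [0]=0x02  [1]=0xb9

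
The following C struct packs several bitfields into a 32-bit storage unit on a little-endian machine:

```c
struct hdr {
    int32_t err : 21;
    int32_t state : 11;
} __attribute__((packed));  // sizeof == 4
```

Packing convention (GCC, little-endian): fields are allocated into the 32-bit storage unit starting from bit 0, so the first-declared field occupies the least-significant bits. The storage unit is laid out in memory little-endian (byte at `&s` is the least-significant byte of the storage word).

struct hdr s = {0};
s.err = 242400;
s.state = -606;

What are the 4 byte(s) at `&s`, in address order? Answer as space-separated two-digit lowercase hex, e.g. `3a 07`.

err:21 = 242400 → 0x3b2e0 << 0 → word 0x0003b2e0
state:11 = -606 → 0x5a2 << 21 → word 0xb443b2e0
word = 0xb443b2e0 → little-endian bytes:
  [0]=0xe0  [1]=0xb2  [2]=0x43  [3]=0xb4

e0 b2 43 b4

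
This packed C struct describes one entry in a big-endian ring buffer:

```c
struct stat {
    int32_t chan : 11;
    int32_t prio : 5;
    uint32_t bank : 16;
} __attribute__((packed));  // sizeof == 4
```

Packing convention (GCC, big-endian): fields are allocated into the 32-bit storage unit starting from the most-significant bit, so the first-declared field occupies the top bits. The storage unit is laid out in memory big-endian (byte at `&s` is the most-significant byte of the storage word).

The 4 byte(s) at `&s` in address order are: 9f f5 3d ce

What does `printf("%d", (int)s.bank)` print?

[0]=0x9f [1]=0xf5 [2]=0x3d [3]=0xce (big-endian) → word 0x9ff53dce
chan:11 @ bit 21 → (0x9ff53dce>>21)&0x7ff = 0x4ff
prio:5 @ bit 16 → (0x9ff53dce>>16)&0x1f = 0x15
bank:16 @ bit 0 → (0x9ff53dce>>0)&0xffff = 0x3dce  ←

15822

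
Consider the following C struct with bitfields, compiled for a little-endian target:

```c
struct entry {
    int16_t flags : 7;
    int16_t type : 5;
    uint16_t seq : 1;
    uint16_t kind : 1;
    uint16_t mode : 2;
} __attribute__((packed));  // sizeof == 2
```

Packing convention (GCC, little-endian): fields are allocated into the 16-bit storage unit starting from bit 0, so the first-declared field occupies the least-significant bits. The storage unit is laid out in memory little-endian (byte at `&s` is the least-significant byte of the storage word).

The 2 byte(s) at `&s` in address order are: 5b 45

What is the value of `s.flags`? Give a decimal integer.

[0]=0x5b [1]=0x45 (little-endian) → word 0x455b
flags [0+:7] = (word>>0) & 0x7f = 91  ←
type [7+:5] = (word>>7) & 0x1f = 10
seq [12+:1] = (word>>12) & 0x1 = 0
kind [13+:1] = (word>>13) & 0x1 = 0
mode [14+:2] = (word>>14) & 0x3 = 1
flags signed 7b, MSB=1: 91 - 128 = -37

-37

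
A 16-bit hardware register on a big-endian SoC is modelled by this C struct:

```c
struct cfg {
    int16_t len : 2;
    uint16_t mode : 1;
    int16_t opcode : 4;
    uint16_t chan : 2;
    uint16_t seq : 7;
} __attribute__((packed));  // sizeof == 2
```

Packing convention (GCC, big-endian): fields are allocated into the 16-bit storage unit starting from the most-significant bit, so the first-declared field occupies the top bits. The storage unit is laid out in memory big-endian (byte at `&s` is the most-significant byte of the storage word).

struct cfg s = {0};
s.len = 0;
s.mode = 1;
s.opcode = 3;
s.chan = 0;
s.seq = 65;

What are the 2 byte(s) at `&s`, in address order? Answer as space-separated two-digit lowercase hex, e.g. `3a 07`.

26 41

[14+:2] len=0 & 0x3 = 0x0; word=0x0000
[13+:1] mode=1 & 0x1 = 0x1; word=0x2000
[9+:4] opcode=3 & 0xf = 0x3; word=0x2600
[7+:2] chan=0 & 0x3 = 0x0; word=0x2600
[0+:7] seq=65 & 0x7f = 0x41; word=0x2641
word = 0x2641 → big-endian bytes:
  [0]=0x26  [1]=0x41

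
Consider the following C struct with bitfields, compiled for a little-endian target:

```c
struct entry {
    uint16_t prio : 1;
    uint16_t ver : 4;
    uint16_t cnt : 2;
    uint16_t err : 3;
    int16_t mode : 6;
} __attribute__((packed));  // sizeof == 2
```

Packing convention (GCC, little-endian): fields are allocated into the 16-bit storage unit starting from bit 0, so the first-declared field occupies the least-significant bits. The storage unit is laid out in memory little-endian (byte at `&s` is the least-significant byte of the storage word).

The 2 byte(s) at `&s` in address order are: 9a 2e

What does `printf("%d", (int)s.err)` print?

5

[0]=0x9a [1]=0x2e (little-endian) → word 0x2e9a
prio:1 @ bit 0 → (0x2e9a>>0)&0x1 = 0x0
ver:4 @ bit 1 → (0x2e9a>>1)&0xf = 0xd
cnt:2 @ bit 5 → (0x2e9a>>5)&0x3 = 0x0
err:3 @ bit 7 → (0x2e9a>>7)&0x7 = 0x5  ←
mode:6 @ bit 10 → (0x2e9a>>10)&0x3f = 0xb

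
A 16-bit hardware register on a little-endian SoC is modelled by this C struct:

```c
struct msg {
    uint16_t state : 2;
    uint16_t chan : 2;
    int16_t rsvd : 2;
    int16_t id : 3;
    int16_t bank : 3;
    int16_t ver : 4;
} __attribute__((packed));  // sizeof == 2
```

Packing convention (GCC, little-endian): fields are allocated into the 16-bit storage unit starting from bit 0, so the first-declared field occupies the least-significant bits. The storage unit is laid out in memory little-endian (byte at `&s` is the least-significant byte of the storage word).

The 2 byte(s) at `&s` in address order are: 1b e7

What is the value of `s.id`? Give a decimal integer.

[0]=0x1b [1]=0xe7 (little-endian) → word 0xe71b
state:2 @ bit 0 → (0xe71b>>0)&0x3 = 0x3
chan:2 @ bit 2 → (0xe71b>>2)&0x3 = 0x2
rsvd:2 @ bit 4 → (0xe71b>>4)&0x3 = 0x1
id:3 @ bit 6 → (0xe71b>>6)&0x7 = 0x4  ←
bank:3 @ bit 9 → (0xe71b>>9)&0x7 = 0x3
ver:4 @ bit 12 → (0xe71b>>12)&0xf = 0xe
id signed 3b, MSB=1: 4 - 8 = -4

-4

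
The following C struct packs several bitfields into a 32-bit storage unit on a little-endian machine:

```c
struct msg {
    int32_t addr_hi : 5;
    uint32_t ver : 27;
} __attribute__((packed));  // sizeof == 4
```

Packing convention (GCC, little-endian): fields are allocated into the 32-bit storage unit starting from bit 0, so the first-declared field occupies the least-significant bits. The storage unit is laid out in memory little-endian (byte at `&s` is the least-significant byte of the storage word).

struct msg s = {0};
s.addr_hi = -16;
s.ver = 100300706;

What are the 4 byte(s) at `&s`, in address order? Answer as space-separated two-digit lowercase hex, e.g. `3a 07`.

50 f4 4e bf

addr_hi:5 = -16 → 0x10 << 0 → word 0x00000010
ver:27 = 100300706 → 0x5fa77a2 << 5 → word 0xbf4ef450
word = 0xbf4ef450 → little-endian bytes:
  [0]=0x50  [1]=0xf4  [2]=0x4e  [3]=0xbf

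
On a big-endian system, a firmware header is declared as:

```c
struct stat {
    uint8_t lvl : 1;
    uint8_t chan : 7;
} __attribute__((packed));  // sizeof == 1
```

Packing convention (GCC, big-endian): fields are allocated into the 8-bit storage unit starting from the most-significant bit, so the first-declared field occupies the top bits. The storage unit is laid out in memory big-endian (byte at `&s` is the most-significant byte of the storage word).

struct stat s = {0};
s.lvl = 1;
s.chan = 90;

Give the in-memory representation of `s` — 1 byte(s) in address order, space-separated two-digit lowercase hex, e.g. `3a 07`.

lvl (1b) val=1 bits=0x1 at bit 7: 0x80
chan (7b) val=90 bits=0x5a at bit 0: 0xda
word = 0xda → big-endian bytes:
  [0]=0xda

da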